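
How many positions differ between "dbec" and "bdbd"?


Comparing "dbec" and "bdbd" position by position:
  Position 0: 'd' vs 'b' => DIFFER
  Position 1: 'b' vs 'd' => DIFFER
  Position 2: 'e' vs 'b' => DIFFER
  Position 3: 'c' vs 'd' => DIFFER
Positions that differ: 4

4


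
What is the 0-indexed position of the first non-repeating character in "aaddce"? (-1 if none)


Input: aaddce
Character frequencies:
  'a': 2
  'c': 1
  'd': 2
  'e': 1
Scanning left to right for freq == 1:
  Position 0 ('a'): freq=2, skip
  Position 1 ('a'): freq=2, skip
  Position 2 ('d'): freq=2, skip
  Position 3 ('d'): freq=2, skip
  Position 4 ('c'): unique! => answer = 4

4


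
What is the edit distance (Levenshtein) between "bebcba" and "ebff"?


Computing edit distance: "bebcba" -> "ebff"
DP table:
           e    b    f    f
      0    1    2    3    4
  b   1    1    1    2    3
  e   2    1    2    2    3
  b   3    2    1    2    3
  c   4    3    2    2    3
  b   5    4    3    3    3
  a   6    5    4    4    4
Edit distance = dp[6][4] = 4

4


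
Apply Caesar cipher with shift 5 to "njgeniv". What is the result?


Caesar cipher: shift "njgeniv" by 5
  'n' (pos 13) + 5 = pos 18 = 's'
  'j' (pos 9) + 5 = pos 14 = 'o'
  'g' (pos 6) + 5 = pos 11 = 'l'
  'e' (pos 4) + 5 = pos 9 = 'j'
  'n' (pos 13) + 5 = pos 18 = 's'
  'i' (pos 8) + 5 = pos 13 = 'n'
  'v' (pos 21) + 5 = pos 0 = 'a'
Result: soljsna

soljsna


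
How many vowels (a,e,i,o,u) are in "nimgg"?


Input: nimgg
Checking each character:
  'n' at position 0: consonant
  'i' at position 1: vowel (running total: 1)
  'm' at position 2: consonant
  'g' at position 3: consonant
  'g' at position 4: consonant
Total vowels: 1

1


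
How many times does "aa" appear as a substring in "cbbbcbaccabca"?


Searching for "aa" in "cbbbcbaccabca"
Scanning each position:
  Position 0: "cb" => no
  Position 1: "bb" => no
  Position 2: "bb" => no
  Position 3: "bc" => no
  Position 4: "cb" => no
  Position 5: "ba" => no
  Position 6: "ac" => no
  Position 7: "cc" => no
  Position 8: "ca" => no
  Position 9: "ab" => no
  Position 10: "bc" => no
  Position 11: "ca" => no
Total occurrences: 0

0


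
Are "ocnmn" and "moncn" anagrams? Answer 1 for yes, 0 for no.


Strings: "ocnmn", "moncn"
Sorted first:  cmnno
Sorted second: cmnno
Sorted forms match => anagrams

1


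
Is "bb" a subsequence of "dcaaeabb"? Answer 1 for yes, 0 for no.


Check if "bb" is a subsequence of "dcaaeabb"
Greedy scan:
  Position 0 ('d'): no match needed
  Position 1 ('c'): no match needed
  Position 2 ('a'): no match needed
  Position 3 ('a'): no match needed
  Position 4 ('e'): no match needed
  Position 5 ('a'): no match needed
  Position 6 ('b'): matches sub[0] = 'b'
  Position 7 ('b'): matches sub[1] = 'b'
All 2 characters matched => is a subsequence

1


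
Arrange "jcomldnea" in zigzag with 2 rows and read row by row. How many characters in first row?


Zigzag "jcomldnea" into 2 rows:
Placing characters:
  'j' => row 0
  'c' => row 1
  'o' => row 0
  'm' => row 1
  'l' => row 0
  'd' => row 1
  'n' => row 0
  'e' => row 1
  'a' => row 0
Rows:
  Row 0: "jolna"
  Row 1: "cmde"
First row length: 5

5


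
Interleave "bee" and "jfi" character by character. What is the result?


Interleaving "bee" and "jfi":
  Position 0: 'b' from first, 'j' from second => "bj"
  Position 1: 'e' from first, 'f' from second => "ef"
  Position 2: 'e' from first, 'i' from second => "ei"
Result: bjefei

bjefei


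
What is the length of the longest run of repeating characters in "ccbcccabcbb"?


Input: "ccbcccabcbb"
Scanning for longest run:
  Position 1 ('c'): continues run of 'c', length=2
  Position 2 ('b'): new char, reset run to 1
  Position 3 ('c'): new char, reset run to 1
  Position 4 ('c'): continues run of 'c', length=2
  Position 5 ('c'): continues run of 'c', length=3
  Position 6 ('a'): new char, reset run to 1
  Position 7 ('b'): new char, reset run to 1
  Position 8 ('c'): new char, reset run to 1
  Position 9 ('b'): new char, reset run to 1
  Position 10 ('b'): continues run of 'b', length=2
Longest run: 'c' with length 3

3


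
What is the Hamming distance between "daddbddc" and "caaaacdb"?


Comparing "daddbddc" and "caaaacdb" position by position:
  Position 0: 'd' vs 'c' => differ
  Position 1: 'a' vs 'a' => same
  Position 2: 'd' vs 'a' => differ
  Position 3: 'd' vs 'a' => differ
  Position 4: 'b' vs 'a' => differ
  Position 5: 'd' vs 'c' => differ
  Position 6: 'd' vs 'd' => same
  Position 7: 'c' vs 'b' => differ
Total differences (Hamming distance): 6

6


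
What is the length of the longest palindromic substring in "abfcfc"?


Input: "abfcfc"
Checking substrings for palindromes:
  [2:5] "fcf" (len 3) => palindrome
  [3:6] "cfc" (len 3) => palindrome
Longest palindromic substring: "fcf" with length 3

3


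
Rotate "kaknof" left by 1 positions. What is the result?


Input: "kaknof", rotate left by 1
First 1 characters: "k"
Remaining characters: "aknof"
Concatenate remaining + first: "aknof" + "k" = "aknofk"

aknofk


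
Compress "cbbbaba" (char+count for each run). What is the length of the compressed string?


Input: cbbbaba
Runs:
  'c' x 1 => "c1"
  'b' x 3 => "b3"
  'a' x 1 => "a1"
  'b' x 1 => "b1"
  'a' x 1 => "a1"
Compressed: "c1b3a1b1a1"
Compressed length: 10

10


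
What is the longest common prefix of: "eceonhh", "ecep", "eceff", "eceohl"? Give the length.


Words: eceonhh, ecep, eceff, eceohl
  Position 0: all 'e' => match
  Position 1: all 'c' => match
  Position 2: all 'e' => match
  Position 3: ('o', 'p', 'f', 'o') => mismatch, stop
LCP = "ece" (length 3)

3


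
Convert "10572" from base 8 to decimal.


Input: "10572" in base 8
Positional expansion:
  Digit '1' (value 1) x 8^4 = 4096
  Digit '0' (value 0) x 8^3 = 0
  Digit '5' (value 5) x 8^2 = 320
  Digit '7' (value 7) x 8^1 = 56
  Digit '2' (value 2) x 8^0 = 2
Sum = 4474

4474


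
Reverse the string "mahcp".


Input: mahcp
Reading characters right to left:
  Position 4: 'p'
  Position 3: 'c'
  Position 2: 'h'
  Position 1: 'a'
  Position 0: 'm'
Reversed: pcham

pcham


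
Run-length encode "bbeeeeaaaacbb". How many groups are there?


Input: bbeeeeaaaacbb
Scanning for consecutive runs:
  Group 1: 'b' x 2 (positions 0-1)
  Group 2: 'e' x 4 (positions 2-5)
  Group 3: 'a' x 4 (positions 6-9)
  Group 4: 'c' x 1 (positions 10-10)
  Group 5: 'b' x 2 (positions 11-12)
Total groups: 5

5


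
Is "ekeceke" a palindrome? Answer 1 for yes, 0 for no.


Input: ekeceke
Reversed: ekeceke
  Compare pos 0 ('e') with pos 6 ('e'): match
  Compare pos 1 ('k') with pos 5 ('k'): match
  Compare pos 2 ('e') with pos 4 ('e'): match
Result: palindrome

1


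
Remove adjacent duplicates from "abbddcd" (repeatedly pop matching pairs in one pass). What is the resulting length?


Input: abbddcd
Stack-based adjacent duplicate removal:
  Read 'a': push. Stack: a
  Read 'b': push. Stack: ab
  Read 'b': matches stack top 'b' => pop. Stack: a
  Read 'd': push. Stack: ad
  Read 'd': matches stack top 'd' => pop. Stack: a
  Read 'c': push. Stack: ac
  Read 'd': push. Stack: acd
Final stack: "acd" (length 3)

3


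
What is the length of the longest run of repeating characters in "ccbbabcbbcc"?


Input: "ccbbabcbbcc"
Scanning for longest run:
  Position 1 ('c'): continues run of 'c', length=2
  Position 2 ('b'): new char, reset run to 1
  Position 3 ('b'): continues run of 'b', length=2
  Position 4 ('a'): new char, reset run to 1
  Position 5 ('b'): new char, reset run to 1
  Position 6 ('c'): new char, reset run to 1
  Position 7 ('b'): new char, reset run to 1
  Position 8 ('b'): continues run of 'b', length=2
  Position 9 ('c'): new char, reset run to 1
  Position 10 ('c'): continues run of 'c', length=2
Longest run: 'c' with length 2

2


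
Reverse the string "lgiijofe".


Input: lgiijofe
Reading characters right to left:
  Position 7: 'e'
  Position 6: 'f'
  Position 5: 'o'
  Position 4: 'j'
  Position 3: 'i'
  Position 2: 'i'
  Position 1: 'g'
  Position 0: 'l'
Reversed: efojiigl

efojiigl


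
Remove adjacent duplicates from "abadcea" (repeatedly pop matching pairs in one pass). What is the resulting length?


Input: abadcea
Stack-based adjacent duplicate removal:
  Read 'a': push. Stack: a
  Read 'b': push. Stack: ab
  Read 'a': push. Stack: aba
  Read 'd': push. Stack: abad
  Read 'c': push. Stack: abadc
  Read 'e': push. Stack: abadce
  Read 'a': push. Stack: abadcea
Final stack: "abadcea" (length 7)

7


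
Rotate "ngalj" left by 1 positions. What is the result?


Input: "ngalj", rotate left by 1
First 1 characters: "n"
Remaining characters: "galj"
Concatenate remaining + first: "galj" + "n" = "galjn"

galjn


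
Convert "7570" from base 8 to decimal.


Input: "7570" in base 8
Positional expansion:
  Digit '7' (value 7) x 8^3 = 3584
  Digit '5' (value 5) x 8^2 = 320
  Digit '7' (value 7) x 8^1 = 56
  Digit '0' (value 0) x 8^0 = 0
Sum = 3960

3960


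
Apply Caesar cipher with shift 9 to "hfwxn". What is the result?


Caesar cipher: shift "hfwxn" by 9
  'h' (pos 7) + 9 = pos 16 = 'q'
  'f' (pos 5) + 9 = pos 14 = 'o'
  'w' (pos 22) + 9 = pos 5 = 'f'
  'x' (pos 23) + 9 = pos 6 = 'g'
  'n' (pos 13) + 9 = pos 22 = 'w'
Result: qofgw

qofgw


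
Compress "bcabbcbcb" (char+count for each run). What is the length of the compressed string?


Input: bcabbcbcb
Runs:
  'b' x 1 => "b1"
  'c' x 1 => "c1"
  'a' x 1 => "a1"
  'b' x 2 => "b2"
  'c' x 1 => "c1"
  'b' x 1 => "b1"
  'c' x 1 => "c1"
  'b' x 1 => "b1"
Compressed: "b1c1a1b2c1b1c1b1"
Compressed length: 16

16


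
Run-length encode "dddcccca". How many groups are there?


Input: dddcccca
Scanning for consecutive runs:
  Group 1: 'd' x 3 (positions 0-2)
  Group 2: 'c' x 4 (positions 3-6)
  Group 3: 'a' x 1 (positions 7-7)
Total groups: 3

3


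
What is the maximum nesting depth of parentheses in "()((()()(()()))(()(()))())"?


Input: "()((()()(()()))(()(()))())"
Tracking depth:
  Position 0 '(': depth becomes 1
  Position 1 ')': depth becomes 0
  Position 2 '(': depth becomes 1
  Position 3 '(': depth becomes 2
  Position 4 '(': depth becomes 3
  Position 5 ')': depth becomes 2
  Position 6 '(': depth becomes 3
  Position 7 ')': depth becomes 2
  Position 8 '(': depth becomes 3
  Position 9 '(': depth becomes 4
  Position 10 ')': depth becomes 3
  Position 11 '(': depth becomes 4
  Position 12 ')': depth becomes 3
  Position 13 ')': depth becomes 2
  Position 14 ')': depth becomes 1
  Position 15 '(': depth becomes 2
  Position 16 '(': depth becomes 3
  Position 17 ')': depth becomes 2
  Position 18 '(': depth becomes 3
  Position 19 '(': depth becomes 4
  Position 20 ')': depth becomes 3
  Position 21 ')': depth becomes 2
  Position 22 ')': depth becomes 1
  Position 23 '(': depth becomes 2
  Position 24 ')': depth becomes 1
  Position 25 ')': depth becomes 0
Maximum depth reached: 4

4


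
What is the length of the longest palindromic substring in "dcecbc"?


Input: "dcecbc"
Checking substrings for palindromes:
  [1:4] "cec" (len 3) => palindrome
  [3:6] "cbc" (len 3) => palindrome
Longest palindromic substring: "cec" with length 3

3


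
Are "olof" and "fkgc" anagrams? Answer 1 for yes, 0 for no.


Strings: "olof", "fkgc"
Sorted first:  floo
Sorted second: cfgk
Differ at position 0: 'f' vs 'c' => not anagrams

0


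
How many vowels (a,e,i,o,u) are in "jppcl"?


Input: jppcl
Checking each character:
  'j' at position 0: consonant
  'p' at position 1: consonant
  'p' at position 2: consonant
  'c' at position 3: consonant
  'l' at position 4: consonant
Total vowels: 0

0


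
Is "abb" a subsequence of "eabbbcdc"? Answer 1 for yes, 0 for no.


Check if "abb" is a subsequence of "eabbbcdc"
Greedy scan:
  Position 0 ('e'): no match needed
  Position 1 ('a'): matches sub[0] = 'a'
  Position 2 ('b'): matches sub[1] = 'b'
  Position 3 ('b'): matches sub[2] = 'b'
  Position 4 ('b'): no match needed
  Position 5 ('c'): no match needed
  Position 6 ('d'): no match needed
  Position 7 ('c'): no match needed
All 3 characters matched => is a subsequence

1


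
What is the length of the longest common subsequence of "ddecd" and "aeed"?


LCS of "ddecd" and "aeed"
DP table:
           a    e    e    d
      0    0    0    0    0
  d   0    0    0    0    1
  d   0    0    0    0    1
  e   0    0    1    1    1
  c   0    0    1    1    1
  d   0    0    1    1    2
LCS length = dp[5][4] = 2

2


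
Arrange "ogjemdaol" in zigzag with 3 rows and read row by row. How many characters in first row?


Zigzag "ogjemdaol" into 3 rows:
Placing characters:
  'o' => row 0
  'g' => row 1
  'j' => row 2
  'e' => row 1
  'm' => row 0
  'd' => row 1
  'a' => row 2
  'o' => row 1
  'l' => row 0
Rows:
  Row 0: "oml"
  Row 1: "gedo"
  Row 2: "ja"
First row length: 3

3


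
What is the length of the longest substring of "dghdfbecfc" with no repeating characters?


Input: "dghdfbecfc"
Sliding window (track last position of each char):
  Position 0 ('d'): window [0,0] length 1 -- new best
  Position 1 ('g'): window [0,1] length 2 -- new best
  Position 2 ('h'): window [0,2] length 3 -- new best
  Position 3 ('d'): repeat (last at 0), move window start to 1
  Position 3 ('d'): window [1,3] length 3
  Position 4 ('f'): window [1,4] length 4 -- new best
  Position 5 ('b'): window [1,5] length 5 -- new best
  Position 6 ('e'): window [1,6] length 6 -- new best
  Position 7 ('c'): window [1,7] length 7 -- new best
  Position 8 ('f'): repeat (last at 4), move window start to 5
  Position 8 ('f'): window [5,8] length 4
  Position 9 ('c'): repeat (last at 7), move window start to 8
  Position 9 ('c'): window [8,9] length 2
Longest substring with no repeats: "ghdfbec" with length 7

7


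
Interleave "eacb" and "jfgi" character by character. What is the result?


Interleaving "eacb" and "jfgi":
  Position 0: 'e' from first, 'j' from second => "ej"
  Position 1: 'a' from first, 'f' from second => "af"
  Position 2: 'c' from first, 'g' from second => "cg"
  Position 3: 'b' from first, 'i' from second => "bi"
Result: ejafcgbi

ejafcgbi


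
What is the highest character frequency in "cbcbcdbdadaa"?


Input: cbcbcdbdadaa
Character counts:
  'a': 3
  'b': 3
  'c': 3
  'd': 3
Maximum frequency: 3

3


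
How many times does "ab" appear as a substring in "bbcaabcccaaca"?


Searching for "ab" in "bbcaabcccaaca"
Scanning each position:
  Position 0: "bb" => no
  Position 1: "bc" => no
  Position 2: "ca" => no
  Position 3: "aa" => no
  Position 4: "ab" => MATCH
  Position 5: "bc" => no
  Position 6: "cc" => no
  Position 7: "cc" => no
  Position 8: "ca" => no
  Position 9: "aa" => no
  Position 10: "ac" => no
  Position 11: "ca" => no
Total occurrences: 1

1


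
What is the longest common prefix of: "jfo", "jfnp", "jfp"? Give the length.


Words: jfo, jfnp, jfp
  Position 0: all 'j' => match
  Position 1: all 'f' => match
  Position 2: ('o', 'n', 'p') => mismatch, stop
LCP = "jf" (length 2)

2


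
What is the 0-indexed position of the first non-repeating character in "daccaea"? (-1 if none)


Input: daccaea
Character frequencies:
  'a': 3
  'c': 2
  'd': 1
  'e': 1
Scanning left to right for freq == 1:
  Position 0 ('d'): unique! => answer = 0

0


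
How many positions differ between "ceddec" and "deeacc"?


Comparing "ceddec" and "deeacc" position by position:
  Position 0: 'c' vs 'd' => DIFFER
  Position 1: 'e' vs 'e' => same
  Position 2: 'd' vs 'e' => DIFFER
  Position 3: 'd' vs 'a' => DIFFER
  Position 4: 'e' vs 'c' => DIFFER
  Position 5: 'c' vs 'c' => same
Positions that differ: 4

4


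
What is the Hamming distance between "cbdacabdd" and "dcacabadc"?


Comparing "cbdacabdd" and "dcacabadc" position by position:
  Position 0: 'c' vs 'd' => differ
  Position 1: 'b' vs 'c' => differ
  Position 2: 'd' vs 'a' => differ
  Position 3: 'a' vs 'c' => differ
  Position 4: 'c' vs 'a' => differ
  Position 5: 'a' vs 'b' => differ
  Position 6: 'b' vs 'a' => differ
  Position 7: 'd' vs 'd' => same
  Position 8: 'd' vs 'c' => differ
Total differences (Hamming distance): 8

8


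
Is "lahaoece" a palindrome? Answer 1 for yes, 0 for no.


Input: lahaoece
Reversed: eceoahal
  Compare pos 0 ('l') with pos 7 ('e'): MISMATCH
  Compare pos 1 ('a') with pos 6 ('c'): MISMATCH
  Compare pos 2 ('h') with pos 5 ('e'): MISMATCH
  Compare pos 3 ('a') with pos 4 ('o'): MISMATCH
Result: not a palindrome

0


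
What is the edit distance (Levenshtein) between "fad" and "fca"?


Computing edit distance: "fad" -> "fca"
DP table:
           f    c    a
      0    1    2    3
  f   1    0    1    2
  a   2    1    1    1
  d   3    2    2    2
Edit distance = dp[3][3] = 2

2


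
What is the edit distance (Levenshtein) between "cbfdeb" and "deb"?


Computing edit distance: "cbfdeb" -> "deb"
DP table:
           d    e    b
      0    1    2    3
  c   1    1    2    3
  b   2    2    2    2
  f   3    3    3    3
  d   4    3    4    4
  e   5    4    3    4
  b   6    5    4    3
Edit distance = dp[6][3] = 3

3


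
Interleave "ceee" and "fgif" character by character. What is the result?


Interleaving "ceee" and "fgif":
  Position 0: 'c' from first, 'f' from second => "cf"
  Position 1: 'e' from first, 'g' from second => "eg"
  Position 2: 'e' from first, 'i' from second => "ei"
  Position 3: 'e' from first, 'f' from second => "ef"
Result: cfegeief

cfegeief


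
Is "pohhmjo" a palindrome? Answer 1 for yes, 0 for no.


Input: pohhmjo
Reversed: ojmhhop
  Compare pos 0 ('p') with pos 6 ('o'): MISMATCH
  Compare pos 1 ('o') with pos 5 ('j'): MISMATCH
  Compare pos 2 ('h') with pos 4 ('m'): MISMATCH
Result: not a palindrome

0


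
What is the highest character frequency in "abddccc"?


Input: abddccc
Character counts:
  'a': 1
  'b': 1
  'c': 3
  'd': 2
Maximum frequency: 3

3


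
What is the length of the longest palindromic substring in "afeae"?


Input: "afeae"
Checking substrings for palindromes:
  [2:5] "eae" (len 3) => palindrome
Longest palindromic substring: "eae" with length 3

3


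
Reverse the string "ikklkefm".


Input: ikklkefm
Reading characters right to left:
  Position 7: 'm'
  Position 6: 'f'
  Position 5: 'e'
  Position 4: 'k'
  Position 3: 'l'
  Position 2: 'k'
  Position 1: 'k'
  Position 0: 'i'
Reversed: mfeklkki

mfeklkki


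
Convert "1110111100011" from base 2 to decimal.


Input: "1110111100011" in base 2
Positional expansion:
  Digit '1' (value 1) x 2^12 = 4096
  Digit '1' (value 1) x 2^11 = 2048
  Digit '1' (value 1) x 2^10 = 1024
  Digit '0' (value 0) x 2^9 = 0
  Digit '1' (value 1) x 2^8 = 256
  Digit '1' (value 1) x 2^7 = 128
  Digit '1' (value 1) x 2^6 = 64
  Digit '1' (value 1) x 2^5 = 32
  Digit '0' (value 0) x 2^4 = 0
  Digit '0' (value 0) x 2^3 = 0
  Digit '0' (value 0) x 2^2 = 0
  Digit '1' (value 1) x 2^1 = 2
  Digit '1' (value 1) x 2^0 = 1
Sum = 7651

7651


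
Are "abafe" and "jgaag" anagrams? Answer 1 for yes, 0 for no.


Strings: "abafe", "jgaag"
Sorted first:  aabef
Sorted second: aaggj
Differ at position 2: 'b' vs 'g' => not anagrams

0


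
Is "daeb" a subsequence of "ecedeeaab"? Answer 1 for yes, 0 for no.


Check if "daeb" is a subsequence of "ecedeeaab"
Greedy scan:
  Position 0 ('e'): no match needed
  Position 1 ('c'): no match needed
  Position 2 ('e'): no match needed
  Position 3 ('d'): matches sub[0] = 'd'
  Position 4 ('e'): no match needed
  Position 5 ('e'): no match needed
  Position 6 ('a'): matches sub[1] = 'a'
  Position 7 ('a'): no match needed
  Position 8 ('b'): no match needed
Only matched 2/4 characters => not a subsequence

0


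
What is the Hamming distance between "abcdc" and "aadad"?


Comparing "abcdc" and "aadad" position by position:
  Position 0: 'a' vs 'a' => same
  Position 1: 'b' vs 'a' => differ
  Position 2: 'c' vs 'd' => differ
  Position 3: 'd' vs 'a' => differ
  Position 4: 'c' vs 'd' => differ
Total differences (Hamming distance): 4

4


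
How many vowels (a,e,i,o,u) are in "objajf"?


Input: objajf
Checking each character:
  'o' at position 0: vowel (running total: 1)
  'b' at position 1: consonant
  'j' at position 2: consonant
  'a' at position 3: vowel (running total: 2)
  'j' at position 4: consonant
  'f' at position 5: consonant
Total vowels: 2

2


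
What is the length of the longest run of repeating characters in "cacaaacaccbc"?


Input: "cacaaacaccbc"
Scanning for longest run:
  Position 1 ('a'): new char, reset run to 1
  Position 2 ('c'): new char, reset run to 1
  Position 3 ('a'): new char, reset run to 1
  Position 4 ('a'): continues run of 'a', length=2
  Position 5 ('a'): continues run of 'a', length=3
  Position 6 ('c'): new char, reset run to 1
  Position 7 ('a'): new char, reset run to 1
  Position 8 ('c'): new char, reset run to 1
  Position 9 ('c'): continues run of 'c', length=2
  Position 10 ('b'): new char, reset run to 1
  Position 11 ('c'): new char, reset run to 1
Longest run: 'a' with length 3

3


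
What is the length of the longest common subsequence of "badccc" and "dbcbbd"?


LCS of "badccc" and "dbcbbd"
DP table:
           d    b    c    b    b    d
      0    0    0    0    0    0    0
  b   0    0    1    1    1    1    1
  a   0    0    1    1    1    1    1
  d   0    1    1    1    1    1    2
  c   0    1    1    2    2    2    2
  c   0    1    1    2    2    2    2
  c   0    1    1    2    2    2    2
LCS length = dp[6][6] = 2

2


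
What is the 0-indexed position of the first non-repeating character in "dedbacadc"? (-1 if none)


Input: dedbacadc
Character frequencies:
  'a': 2
  'b': 1
  'c': 2
  'd': 3
  'e': 1
Scanning left to right for freq == 1:
  Position 0 ('d'): freq=3, skip
  Position 1 ('e'): unique! => answer = 1

1


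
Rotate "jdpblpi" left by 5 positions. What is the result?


Input: "jdpblpi", rotate left by 5
First 5 characters: "jdpbl"
Remaining characters: "pi"
Concatenate remaining + first: "pi" + "jdpbl" = "pijdpbl"

pijdpbl


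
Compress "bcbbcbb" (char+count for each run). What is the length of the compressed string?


Input: bcbbcbb
Runs:
  'b' x 1 => "b1"
  'c' x 1 => "c1"
  'b' x 2 => "b2"
  'c' x 1 => "c1"
  'b' x 2 => "b2"
Compressed: "b1c1b2c1b2"
Compressed length: 10

10


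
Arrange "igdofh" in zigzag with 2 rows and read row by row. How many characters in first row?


Zigzag "igdofh" into 2 rows:
Placing characters:
  'i' => row 0
  'g' => row 1
  'd' => row 0
  'o' => row 1
  'f' => row 0
  'h' => row 1
Rows:
  Row 0: "idf"
  Row 1: "goh"
First row length: 3

3


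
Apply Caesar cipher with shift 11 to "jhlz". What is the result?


Caesar cipher: shift "jhlz" by 11
  'j' (pos 9) + 11 = pos 20 = 'u'
  'h' (pos 7) + 11 = pos 18 = 's'
  'l' (pos 11) + 11 = pos 22 = 'w'
  'z' (pos 25) + 11 = pos 10 = 'k'
Result: uswk

uswk


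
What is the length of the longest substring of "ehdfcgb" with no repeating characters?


Input: "ehdfcgb"
Sliding window (track last position of each char):
  Position 0 ('e'): window [0,0] length 1 -- new best
  Position 1 ('h'): window [0,1] length 2 -- new best
  Position 2 ('d'): window [0,2] length 3 -- new best
  Position 3 ('f'): window [0,3] length 4 -- new best
  Position 4 ('c'): window [0,4] length 5 -- new best
  Position 5 ('g'): window [0,5] length 6 -- new best
  Position 6 ('b'): window [0,6] length 7 -- new best
Longest substring with no repeats: "ehdfcgb" with length 7

7


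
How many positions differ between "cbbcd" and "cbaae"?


Comparing "cbbcd" and "cbaae" position by position:
  Position 0: 'c' vs 'c' => same
  Position 1: 'b' vs 'b' => same
  Position 2: 'b' vs 'a' => DIFFER
  Position 3: 'c' vs 'a' => DIFFER
  Position 4: 'd' vs 'e' => DIFFER
Positions that differ: 3

3


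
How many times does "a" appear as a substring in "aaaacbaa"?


Searching for "a" in "aaaacbaa"
Scanning each position:
  Position 0: "a" => MATCH
  Position 1: "a" => MATCH
  Position 2: "a" => MATCH
  Position 3: "a" => MATCH
  Position 4: "c" => no
  Position 5: "b" => no
  Position 6: "a" => MATCH
  Position 7: "a" => MATCH
Total occurrences: 6

6


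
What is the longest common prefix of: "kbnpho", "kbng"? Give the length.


Words: kbnpho, kbng
  Position 0: all 'k' => match
  Position 1: all 'b' => match
  Position 2: all 'n' => match
  Position 3: ('p', 'g') => mismatch, stop
LCP = "kbn" (length 3)

3


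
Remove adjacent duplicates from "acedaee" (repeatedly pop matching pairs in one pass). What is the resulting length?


Input: acedaee
Stack-based adjacent duplicate removal:
  Read 'a': push. Stack: a
  Read 'c': push. Stack: ac
  Read 'e': push. Stack: ace
  Read 'd': push. Stack: aced
  Read 'a': push. Stack: aceda
  Read 'e': push. Stack: acedae
  Read 'e': matches stack top 'e' => pop. Stack: aceda
Final stack: "aceda" (length 5)

5


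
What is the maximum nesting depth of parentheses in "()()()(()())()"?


Input: "()()()(()())()"
Tracking depth:
  Position 0 '(': depth becomes 1
  Position 1 ')': depth becomes 0
  Position 2 '(': depth becomes 1
  Position 3 ')': depth becomes 0
  Position 4 '(': depth becomes 1
  Position 5 ')': depth becomes 0
  Position 6 '(': depth becomes 1
  Position 7 '(': depth becomes 2
  Position 8 ')': depth becomes 1
  Position 9 '(': depth becomes 2
  Position 10 ')': depth becomes 1
  Position 11 ')': depth becomes 0
  Position 12 '(': depth becomes 1
  Position 13 ')': depth becomes 0
Maximum depth reached: 2

2


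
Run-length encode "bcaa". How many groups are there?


Input: bcaa
Scanning for consecutive runs:
  Group 1: 'b' x 1 (positions 0-0)
  Group 2: 'c' x 1 (positions 1-1)
  Group 3: 'a' x 2 (positions 2-3)
Total groups: 3

3


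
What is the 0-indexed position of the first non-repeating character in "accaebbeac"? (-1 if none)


Input: accaebbeac
Character frequencies:
  'a': 3
  'b': 2
  'c': 3
  'e': 2
Scanning left to right for freq == 1:
  Position 0 ('a'): freq=3, skip
  Position 1 ('c'): freq=3, skip
  Position 2 ('c'): freq=3, skip
  Position 3 ('a'): freq=3, skip
  Position 4 ('e'): freq=2, skip
  Position 5 ('b'): freq=2, skip
  Position 6 ('b'): freq=2, skip
  Position 7 ('e'): freq=2, skip
  Position 8 ('a'): freq=3, skip
  Position 9 ('c'): freq=3, skip
  No unique character found => answer = -1

-1


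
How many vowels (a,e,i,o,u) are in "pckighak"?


Input: pckighak
Checking each character:
  'p' at position 0: consonant
  'c' at position 1: consonant
  'k' at position 2: consonant
  'i' at position 3: vowel (running total: 1)
  'g' at position 4: consonant
  'h' at position 5: consonant
  'a' at position 6: vowel (running total: 2)
  'k' at position 7: consonant
Total vowels: 2

2


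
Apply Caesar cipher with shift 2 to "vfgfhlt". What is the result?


Caesar cipher: shift "vfgfhlt" by 2
  'v' (pos 21) + 2 = pos 23 = 'x'
  'f' (pos 5) + 2 = pos 7 = 'h'
  'g' (pos 6) + 2 = pos 8 = 'i'
  'f' (pos 5) + 2 = pos 7 = 'h'
  'h' (pos 7) + 2 = pos 9 = 'j'
  'l' (pos 11) + 2 = pos 13 = 'n'
  't' (pos 19) + 2 = pos 21 = 'v'
Result: xhihjnv

xhihjnv


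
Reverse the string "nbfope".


Input: nbfope
Reading characters right to left:
  Position 5: 'e'
  Position 4: 'p'
  Position 3: 'o'
  Position 2: 'f'
  Position 1: 'b'
  Position 0: 'n'
Reversed: epofbn

epofbn


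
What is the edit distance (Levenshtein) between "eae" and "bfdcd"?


Computing edit distance: "eae" -> "bfdcd"
DP table:
           b    f    d    c    d
      0    1    2    3    4    5
  e   1    1    2    3    4    5
  a   2    2    2    3    4    5
  e   3    3    3    3    4    5
Edit distance = dp[3][5] = 5

5


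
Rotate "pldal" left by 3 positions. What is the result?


Input: "pldal", rotate left by 3
First 3 characters: "pld"
Remaining characters: "al"
Concatenate remaining + first: "al" + "pld" = "alpld"

alpld


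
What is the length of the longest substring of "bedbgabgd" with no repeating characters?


Input: "bedbgabgd"
Sliding window (track last position of each char):
  Position 0 ('b'): window [0,0] length 1 -- new best
  Position 1 ('e'): window [0,1] length 2 -- new best
  Position 2 ('d'): window [0,2] length 3 -- new best
  Position 3 ('b'): repeat (last at 0), move window start to 1
  Position 3 ('b'): window [1,3] length 3
  Position 4 ('g'): window [1,4] length 4 -- new best
  Position 5 ('a'): window [1,5] length 5 -- new best
  Position 6 ('b'): repeat (last at 3), move window start to 4
  Position 6 ('b'): window [4,6] length 3
  Position 7 ('g'): repeat (last at 4), move window start to 5
  Position 7 ('g'): window [5,7] length 3
  Position 8 ('d'): window [5,8] length 4
Longest substring with no repeats: "edbga" with length 5

5


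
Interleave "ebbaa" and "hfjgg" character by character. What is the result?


Interleaving "ebbaa" and "hfjgg":
  Position 0: 'e' from first, 'h' from second => "eh"
  Position 1: 'b' from first, 'f' from second => "bf"
  Position 2: 'b' from first, 'j' from second => "bj"
  Position 3: 'a' from first, 'g' from second => "ag"
  Position 4: 'a' from first, 'g' from second => "ag"
Result: ehbfbjagag

ehbfbjagag


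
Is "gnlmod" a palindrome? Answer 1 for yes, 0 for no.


Input: gnlmod
Reversed: domlng
  Compare pos 0 ('g') with pos 5 ('d'): MISMATCH
  Compare pos 1 ('n') with pos 4 ('o'): MISMATCH
  Compare pos 2 ('l') with pos 3 ('m'): MISMATCH
Result: not a palindrome

0


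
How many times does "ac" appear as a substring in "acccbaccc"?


Searching for "ac" in "acccbaccc"
Scanning each position:
  Position 0: "ac" => MATCH
  Position 1: "cc" => no
  Position 2: "cc" => no
  Position 3: "cb" => no
  Position 4: "ba" => no
  Position 5: "ac" => MATCH
  Position 6: "cc" => no
  Position 7: "cc" => no
Total occurrences: 2

2


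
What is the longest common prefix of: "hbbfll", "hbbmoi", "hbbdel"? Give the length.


Words: hbbfll, hbbmoi, hbbdel
  Position 0: all 'h' => match
  Position 1: all 'b' => match
  Position 2: all 'b' => match
  Position 3: ('f', 'm', 'd') => mismatch, stop
LCP = "hbb" (length 3)

3


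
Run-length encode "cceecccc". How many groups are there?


Input: cceecccc
Scanning for consecutive runs:
  Group 1: 'c' x 2 (positions 0-1)
  Group 2: 'e' x 2 (positions 2-3)
  Group 3: 'c' x 4 (positions 4-7)
Total groups: 3

3


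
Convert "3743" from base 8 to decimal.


Input: "3743" in base 8
Positional expansion:
  Digit '3' (value 3) x 8^3 = 1536
  Digit '7' (value 7) x 8^2 = 448
  Digit '4' (value 4) x 8^1 = 32
  Digit '3' (value 3) x 8^0 = 3
Sum = 2019

2019


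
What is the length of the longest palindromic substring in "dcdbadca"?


Input: "dcdbadca"
Checking substrings for palindromes:
  [0:3] "dcd" (len 3) => palindrome
Longest palindromic substring: "dcd" with length 3

3


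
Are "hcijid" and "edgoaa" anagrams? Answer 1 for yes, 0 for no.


Strings: "hcijid", "edgoaa"
Sorted first:  cdhiij
Sorted second: aadego
Differ at position 0: 'c' vs 'a' => not anagrams

0


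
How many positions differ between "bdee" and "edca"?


Comparing "bdee" and "edca" position by position:
  Position 0: 'b' vs 'e' => DIFFER
  Position 1: 'd' vs 'd' => same
  Position 2: 'e' vs 'c' => DIFFER
  Position 3: 'e' vs 'a' => DIFFER
Positions that differ: 3

3


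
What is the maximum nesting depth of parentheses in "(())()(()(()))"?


Input: "(())()(()(()))"
Tracking depth:
  Position 0 '(': depth becomes 1
  Position 1 '(': depth becomes 2
  Position 2 ')': depth becomes 1
  Position 3 ')': depth becomes 0
  Position 4 '(': depth becomes 1
  Position 5 ')': depth becomes 0
  Position 6 '(': depth becomes 1
  Position 7 '(': depth becomes 2
  Position 8 ')': depth becomes 1
  Position 9 '(': depth becomes 2
  Position 10 '(': depth becomes 3
  Position 11 ')': depth becomes 2
  Position 12 ')': depth becomes 1
  Position 13 ')': depth becomes 0
Maximum depth reached: 3

3


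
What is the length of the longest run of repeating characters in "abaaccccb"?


Input: "abaaccccb"
Scanning for longest run:
  Position 1 ('b'): new char, reset run to 1
  Position 2 ('a'): new char, reset run to 1
  Position 3 ('a'): continues run of 'a', length=2
  Position 4 ('c'): new char, reset run to 1
  Position 5 ('c'): continues run of 'c', length=2
  Position 6 ('c'): continues run of 'c', length=3
  Position 7 ('c'): continues run of 'c', length=4
  Position 8 ('b'): new char, reset run to 1
Longest run: 'c' with length 4

4


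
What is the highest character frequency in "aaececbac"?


Input: aaececbac
Character counts:
  'a': 3
  'b': 1
  'c': 3
  'e': 2
Maximum frequency: 3

3


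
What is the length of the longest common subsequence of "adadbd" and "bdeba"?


LCS of "adadbd" and "bdeba"
DP table:
           b    d    e    b    a
      0    0    0    0    0    0
  a   0    0    0    0    0    1
  d   0    0    1    1    1    1
  a   0    0    1    1    1    2
  d   0    0    1    1    1    2
  b   0    1    1    1    2    2
  d   0    1    2    2    2    2
LCS length = dp[6][5] = 2

2


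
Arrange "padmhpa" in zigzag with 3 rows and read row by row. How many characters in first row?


Zigzag "padmhpa" into 3 rows:
Placing characters:
  'p' => row 0
  'a' => row 1
  'd' => row 2
  'm' => row 1
  'h' => row 0
  'p' => row 1
  'a' => row 2
Rows:
  Row 0: "ph"
  Row 1: "amp"
  Row 2: "da"
First row length: 2

2


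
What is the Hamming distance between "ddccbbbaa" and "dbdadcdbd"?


Comparing "ddccbbbaa" and "dbdadcdbd" position by position:
  Position 0: 'd' vs 'd' => same
  Position 1: 'd' vs 'b' => differ
  Position 2: 'c' vs 'd' => differ
  Position 3: 'c' vs 'a' => differ
  Position 4: 'b' vs 'd' => differ
  Position 5: 'b' vs 'c' => differ
  Position 6: 'b' vs 'd' => differ
  Position 7: 'a' vs 'b' => differ
  Position 8: 'a' vs 'd' => differ
Total differences (Hamming distance): 8

8


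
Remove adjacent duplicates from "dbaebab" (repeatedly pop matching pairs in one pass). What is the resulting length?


Input: dbaebab
Stack-based adjacent duplicate removal:
  Read 'd': push. Stack: d
  Read 'b': push. Stack: db
  Read 'a': push. Stack: dba
  Read 'e': push. Stack: dbae
  Read 'b': push. Stack: dbaeb
  Read 'a': push. Stack: dbaeba
  Read 'b': push. Stack: dbaebab
Final stack: "dbaebab" (length 7)

7


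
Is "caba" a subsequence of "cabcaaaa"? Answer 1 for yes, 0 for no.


Check if "caba" is a subsequence of "cabcaaaa"
Greedy scan:
  Position 0 ('c'): matches sub[0] = 'c'
  Position 1 ('a'): matches sub[1] = 'a'
  Position 2 ('b'): matches sub[2] = 'b'
  Position 3 ('c'): no match needed
  Position 4 ('a'): matches sub[3] = 'a'
  Position 5 ('a'): no match needed
  Position 6 ('a'): no match needed
  Position 7 ('a'): no match needed
All 4 characters matched => is a subsequence

1


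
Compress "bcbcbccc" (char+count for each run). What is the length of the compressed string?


Input: bcbcbccc
Runs:
  'b' x 1 => "b1"
  'c' x 1 => "c1"
  'b' x 1 => "b1"
  'c' x 1 => "c1"
  'b' x 1 => "b1"
  'c' x 3 => "c3"
Compressed: "b1c1b1c1b1c3"
Compressed length: 12

12


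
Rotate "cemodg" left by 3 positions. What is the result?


Input: "cemodg", rotate left by 3
First 3 characters: "cem"
Remaining characters: "odg"
Concatenate remaining + first: "odg" + "cem" = "odgcem"

odgcem


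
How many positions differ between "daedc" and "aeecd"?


Comparing "daedc" and "aeecd" position by position:
  Position 0: 'd' vs 'a' => DIFFER
  Position 1: 'a' vs 'e' => DIFFER
  Position 2: 'e' vs 'e' => same
  Position 3: 'd' vs 'c' => DIFFER
  Position 4: 'c' vs 'd' => DIFFER
Positions that differ: 4

4


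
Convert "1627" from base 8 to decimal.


Input: "1627" in base 8
Positional expansion:
  Digit '1' (value 1) x 8^3 = 512
  Digit '6' (value 6) x 8^2 = 384
  Digit '2' (value 2) x 8^1 = 16
  Digit '7' (value 7) x 8^0 = 7
Sum = 919

919


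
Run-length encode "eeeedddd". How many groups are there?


Input: eeeedddd
Scanning for consecutive runs:
  Group 1: 'e' x 4 (positions 0-3)
  Group 2: 'd' x 4 (positions 4-7)
Total groups: 2

2


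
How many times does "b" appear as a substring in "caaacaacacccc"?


Searching for "b" in "caaacaacacccc"
Scanning each position:
  Position 0: "c" => no
  Position 1: "a" => no
  Position 2: "a" => no
  Position 3: "a" => no
  Position 4: "c" => no
  Position 5: "a" => no
  Position 6: "a" => no
  Position 7: "c" => no
  Position 8: "a" => no
  Position 9: "c" => no
  Position 10: "c" => no
  Position 11: "c" => no
  Position 12: "c" => no
Total occurrences: 0

0


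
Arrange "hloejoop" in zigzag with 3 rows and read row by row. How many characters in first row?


Zigzag "hloejoop" into 3 rows:
Placing characters:
  'h' => row 0
  'l' => row 1
  'o' => row 2
  'e' => row 1
  'j' => row 0
  'o' => row 1
  'o' => row 2
  'p' => row 1
Rows:
  Row 0: "hj"
  Row 1: "leop"
  Row 2: "oo"
First row length: 2

2


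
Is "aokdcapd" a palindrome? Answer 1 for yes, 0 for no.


Input: aokdcapd
Reversed: dpacdkoa
  Compare pos 0 ('a') with pos 7 ('d'): MISMATCH
  Compare pos 1 ('o') with pos 6 ('p'): MISMATCH
  Compare pos 2 ('k') with pos 5 ('a'): MISMATCH
  Compare pos 3 ('d') with pos 4 ('c'): MISMATCH
Result: not a palindrome

0


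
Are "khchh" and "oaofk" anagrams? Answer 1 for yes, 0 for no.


Strings: "khchh", "oaofk"
Sorted first:  chhhk
Sorted second: afkoo
Differ at position 0: 'c' vs 'a' => not anagrams

0


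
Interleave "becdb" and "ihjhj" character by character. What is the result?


Interleaving "becdb" and "ihjhj":
  Position 0: 'b' from first, 'i' from second => "bi"
  Position 1: 'e' from first, 'h' from second => "eh"
  Position 2: 'c' from first, 'j' from second => "cj"
  Position 3: 'd' from first, 'h' from second => "dh"
  Position 4: 'b' from first, 'j' from second => "bj"
Result: biehcjdhbj

biehcjdhbj


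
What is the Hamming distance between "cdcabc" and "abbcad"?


Comparing "cdcabc" and "abbcad" position by position:
  Position 0: 'c' vs 'a' => differ
  Position 1: 'd' vs 'b' => differ
  Position 2: 'c' vs 'b' => differ
  Position 3: 'a' vs 'c' => differ
  Position 4: 'b' vs 'a' => differ
  Position 5: 'c' vs 'd' => differ
Total differences (Hamming distance): 6

6


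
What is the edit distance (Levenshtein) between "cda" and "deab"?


Computing edit distance: "cda" -> "deab"
DP table:
           d    e    a    b
      0    1    2    3    4
  c   1    1    2    3    4
  d   2    1    2    3    4
  a   3    2    2    2    3
Edit distance = dp[3][4] = 3

3


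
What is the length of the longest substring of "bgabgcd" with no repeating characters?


Input: "bgabgcd"
Sliding window (track last position of each char):
  Position 0 ('b'): window [0,0] length 1 -- new best
  Position 1 ('g'): window [0,1] length 2 -- new best
  Position 2 ('a'): window [0,2] length 3 -- new best
  Position 3 ('b'): repeat (last at 0), move window start to 1
  Position 3 ('b'): window [1,3] length 3
  Position 4 ('g'): repeat (last at 1), move window start to 2
  Position 4 ('g'): window [2,4] length 3
  Position 5 ('c'): window [2,5] length 4 -- new best
  Position 6 ('d'): window [2,6] length 5 -- new best
Longest substring with no repeats: "abgcd" with length 5

5


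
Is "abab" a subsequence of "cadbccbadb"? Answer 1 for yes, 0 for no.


Check if "abab" is a subsequence of "cadbccbadb"
Greedy scan:
  Position 0 ('c'): no match needed
  Position 1 ('a'): matches sub[0] = 'a'
  Position 2 ('d'): no match needed
  Position 3 ('b'): matches sub[1] = 'b'
  Position 4 ('c'): no match needed
  Position 5 ('c'): no match needed
  Position 6 ('b'): no match needed
  Position 7 ('a'): matches sub[2] = 'a'
  Position 8 ('d'): no match needed
  Position 9 ('b'): matches sub[3] = 'b'
All 4 characters matched => is a subsequence

1


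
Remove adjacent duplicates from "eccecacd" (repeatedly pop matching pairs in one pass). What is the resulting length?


Input: eccecacd
Stack-based adjacent duplicate removal:
  Read 'e': push. Stack: e
  Read 'c': push. Stack: ec
  Read 'c': matches stack top 'c' => pop. Stack: e
  Read 'e': matches stack top 'e' => pop. Stack: (empty)
  Read 'c': push. Stack: c
  Read 'a': push. Stack: ca
  Read 'c': push. Stack: cac
  Read 'd': push. Stack: cacd
Final stack: "cacd" (length 4)

4
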